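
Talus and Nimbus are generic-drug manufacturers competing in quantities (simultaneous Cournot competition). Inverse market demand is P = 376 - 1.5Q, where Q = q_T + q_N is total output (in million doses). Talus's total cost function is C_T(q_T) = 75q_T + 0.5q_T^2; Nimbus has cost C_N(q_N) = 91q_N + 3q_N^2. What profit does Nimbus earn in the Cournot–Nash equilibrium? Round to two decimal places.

Talus's profit: π_T = (376 - 1.5Q)q_T - (75q_T + (1/2)q_T²). Setting ∂π_T/∂q_T = 0: 301 - 4q_T - (3/2)(q_N) = 0.
Nimbus's first-order condition: 285 - 9q_N - (3/2)(q_T) = 0.
Rearranging gives the reaction functions q_T = (301 - (3/2)q_N)/4 and q_N = (285 - (3/2)q_T)/9.
Solving the pair: q_T = 338/5, q_N = 102/5.
Price P = 376 - (3/2)·88 = 244.
Nimbus's profit: 244·(102/5) - 91·(102/5) - 3(102/5)² = 1872.7200.

1872.72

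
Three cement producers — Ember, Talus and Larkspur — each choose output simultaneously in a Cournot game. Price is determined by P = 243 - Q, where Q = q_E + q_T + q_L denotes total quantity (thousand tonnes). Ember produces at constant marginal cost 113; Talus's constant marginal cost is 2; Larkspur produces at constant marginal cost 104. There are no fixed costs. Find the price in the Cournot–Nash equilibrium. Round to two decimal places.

Ember's profit: π_E = (243 - Q)q_E - (113q_E). Setting ∂π_E/∂q_E = 0: 130 - 2q_E - (q_T + q_L) = 0.
Talus's first-order condition: 241 - 2q_T - (q_E + q_L) = 0.
Larkspur's first-order condition: 139 - 2q_L - (q_E + q_T) = 0.
Adding the 3 first-order conditions: 510 − 4Q = 0, so Q = 255/2.
Back-substituting: q_E = (130 − 255/2) = 5/2, q_T = (241 − 255/2) = 227/2, q_L = (139 − 255/2) = 23/2.
Total output Q = 255/2, so price P = 243 - 255/2 = 231/2.

115.50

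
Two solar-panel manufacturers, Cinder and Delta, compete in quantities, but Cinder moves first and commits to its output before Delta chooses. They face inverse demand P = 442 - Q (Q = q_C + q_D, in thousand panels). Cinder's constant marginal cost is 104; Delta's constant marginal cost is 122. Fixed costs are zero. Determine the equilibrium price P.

193

Solve by backward induction. Given q_C, the follower Delta maximises π_D = (442 - q_C - q_D)q_D - 122q_D.
Follower FOC: 320 - q_C - 2q_D = 0, so q_D(q_C) = (320 - q_C)/2.
Cinder substitutes q_D(q_C) into its own profit: π_C = q_C(442 - q_C - (320 - q_C)/2) - 104q_C = (282 - (1/2)q_C)q_C - 104q_C.
Leader FOC: 178 - q_C = 0, so q_C = 178.
Then q_D = (320 - 178)/2 = 71.
Total output Q = 249, so price P = 442 - 249 = 193.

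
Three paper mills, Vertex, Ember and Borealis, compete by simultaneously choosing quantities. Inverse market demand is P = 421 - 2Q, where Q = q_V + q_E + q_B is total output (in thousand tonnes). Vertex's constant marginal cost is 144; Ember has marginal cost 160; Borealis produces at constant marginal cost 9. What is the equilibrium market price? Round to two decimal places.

183.50

Vertex's profit: π_V = (421 - 2Q)q_V - (144q_V). Setting ∂π_V/∂q_V = 0: 277 - 4q_V - 2(q_E + q_B) = 0.
Ember's first-order condition: 261 - 4q_E - 2(q_V + q_B) = 0.
Borealis's profit: π_B = (421 - 2Q)q_B - (9q_B). Setting ∂π_B/∂q_B = 0: 412 - 4q_B - 2(q_V + q_E) = 0.
Summing all 3 equations gives 950 − 8Q = 0, hence Q = 475/4.
Back-substituting: q_V = (277 − 475/2)/2 = 79/4, q_E = (261 − 475/2)/2 = 47/4, q_B = (412 − 475/2)/2 = 349/4.
Total output Q = 475/4, so price P = 421 - 2·(475/4) = 367/2.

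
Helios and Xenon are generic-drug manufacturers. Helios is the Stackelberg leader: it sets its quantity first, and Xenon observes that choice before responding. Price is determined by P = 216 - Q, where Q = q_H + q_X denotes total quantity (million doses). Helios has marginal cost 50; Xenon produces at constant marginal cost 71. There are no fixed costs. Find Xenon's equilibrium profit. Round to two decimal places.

Solve by backward induction. Given q_H, the follower Xenon maximises π_X = (216 - q_H - q_X)q_X - 71q_X.
Setting the follower's marginal profit to zero, 145 - q_H - 2q_X = 0, i.e. q_X = (145 - q_H)/2.
The leader anticipates this reaction. Substituting into P = 216 - Q gives P = 287/2 - (1/2)q_H, so π_H = (287/2 - (1/2)q_H)q_H - 50q_H.
Leader FOC: 187/2 - q_H = 0, so q_H = 187/2.
Then q_X = (145 - 187/2)/2 = 103/4.
Price P = 216 - 477/4 = 387/4.
Xenon's profit: (387/4 - 71)·(103/4) = 663.0625.

663.06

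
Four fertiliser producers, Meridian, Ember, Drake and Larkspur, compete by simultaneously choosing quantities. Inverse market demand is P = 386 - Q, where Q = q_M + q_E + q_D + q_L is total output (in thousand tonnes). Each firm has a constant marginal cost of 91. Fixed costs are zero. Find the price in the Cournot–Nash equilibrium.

A representative firm's profit is π_i = q_i(386 - Q) - 91q_i.
Setting ∂π_i/∂q_i = 0 with rivals' quantities fixed: 295 - 2q_i - Σ_{j≠i} q_j = 0.
With identical firms every q_j equals q_i, so Σ_{j≠i} q_j = 3q_i and 295 = 5q_i, giving q_i = 59.
Total output Q = 236, so price P = 386 - 236 = 150.

150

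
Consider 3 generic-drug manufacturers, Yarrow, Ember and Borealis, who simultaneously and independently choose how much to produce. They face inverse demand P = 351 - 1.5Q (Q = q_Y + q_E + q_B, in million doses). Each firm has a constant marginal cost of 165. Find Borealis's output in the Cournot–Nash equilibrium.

31

Each firm earns π_i = (351 - 1.5Q)q_i - 165q_i.
First-order condition (treating rivals' output as given): 186 - 3q_i - (3/2)·Σ_{j≠i} q_j = 0.
By symmetry each firm produces the same amount; substituting Σ_{j≠i} q_j = 2q_i yields q_i = 186/6 = 31.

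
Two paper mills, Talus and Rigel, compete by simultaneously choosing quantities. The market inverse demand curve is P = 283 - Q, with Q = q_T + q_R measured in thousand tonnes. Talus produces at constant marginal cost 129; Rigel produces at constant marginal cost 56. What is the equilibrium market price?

156

Talus's profit: π_T = (283 - Q)q_T - (129q_T). Setting ∂π_T/∂q_T = 0: 154 - 2q_T - (q_R) = 0.
Rigel's profit: π_R = (283 - Q)q_R - (56q_R). Setting ∂π_R/∂q_R = 0: 227 - 2q_R - (q_T) = 0.
Rearranging gives the reaction functions q_T = (154 - q_R)/2 and q_R = (227 - q_T)/2.
Substituting one into the other gives q_T = 27 and q_R = 100.
Total output Q = 127, so price P = 283 - 127 = 156.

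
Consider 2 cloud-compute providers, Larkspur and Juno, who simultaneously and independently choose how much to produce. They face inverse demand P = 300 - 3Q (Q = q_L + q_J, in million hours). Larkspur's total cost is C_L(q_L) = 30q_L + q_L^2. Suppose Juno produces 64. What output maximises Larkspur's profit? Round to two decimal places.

With the rival's output fixed at 64, Larkspur's profit is π_L = (300 - 3·64 - 3q_L)q_L - (30q_L + q_L²) = (108 - 3q_L)q_L - (30q_L + q_L²).
∂π_L/∂q_L = 78 - 8q_L = 0, so q_L = 39/4.

9.75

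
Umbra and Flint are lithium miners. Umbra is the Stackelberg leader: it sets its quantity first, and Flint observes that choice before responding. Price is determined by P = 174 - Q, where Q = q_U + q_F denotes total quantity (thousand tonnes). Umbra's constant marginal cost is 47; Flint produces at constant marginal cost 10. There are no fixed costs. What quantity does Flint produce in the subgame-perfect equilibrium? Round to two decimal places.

Solve by backward induction. Given q_U, the follower Flint maximises π_F = (174 - q_U - q_F)q_F - 10q_F.
∂π_F/∂q_F = 164 - q_U - 2q_F = 0 gives the reaction function q_F = (164 - q_U)/2.
The leader anticipates this reaction. Substituting into P = 174 - Q gives P = 92 - (1/2)q_U, so π_U = (92 - (1/2)q_U)q_U - 47q_U.
Leader FOC: 45 - q_U = 0, so q_U = 45.
Then q_F = (164 - 45)/2 = 119/2.

59.50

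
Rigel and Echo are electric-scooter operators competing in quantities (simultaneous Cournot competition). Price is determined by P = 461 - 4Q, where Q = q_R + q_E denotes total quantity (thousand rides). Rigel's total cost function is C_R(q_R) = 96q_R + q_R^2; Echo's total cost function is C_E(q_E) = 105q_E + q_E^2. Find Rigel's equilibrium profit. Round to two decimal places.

Rigel's profit: π_R = (461 - 4Q)q_R - (96q_R + q_R²). Setting ∂π_R/∂q_R = 0: 365 - 10q_R - 4(q_E) = 0.
Echo's profit: π_E = (461 - 4Q)q_E - (105q_E + q_E²). Setting ∂π_E/∂q_E = 0: 356 - 10q_E - 4(q_R) = 0.
So q_R = (365 - 4q_E)/10 and q_E = (356 - 4q_R)/10.
Substituting one into the other gives q_R = 53/2 and q_E = 25.
Price P = 461 - 4·(103/2) = 255.
Rigel's profit: 255·(53/2) - 96·(53/2) - (53/2)² = 3511.2500.

3511.25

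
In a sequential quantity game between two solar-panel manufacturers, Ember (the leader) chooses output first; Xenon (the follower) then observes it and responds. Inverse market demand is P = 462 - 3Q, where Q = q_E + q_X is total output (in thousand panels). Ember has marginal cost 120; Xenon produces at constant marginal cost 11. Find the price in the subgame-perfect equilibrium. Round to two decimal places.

The follower Xenon best-responds to any q_E: π_X = (462 - 3Q)q_X - 11q_X.
Setting the follower's marginal profit to zero, 451 - 3q_E - 6q_X = 0, i.e. q_X = (451 - 3q_E)/6.
The leader anticipates this reaction. Substituting into P = 462 - 3Q gives P = 473/2 - (3/2)q_E, so π_E = (473/2 - (3/2)q_E)q_E - 120q_E.
The leader's first-order condition 233/2 - 3q_E = 0 yields q_E = 233/6.
Then q_X = (451 - 3·(233/6))/6 = 223/4.
Total output Q = 1135/12, so price P = 462 - 3·(1135/12) = 713/4.

178.25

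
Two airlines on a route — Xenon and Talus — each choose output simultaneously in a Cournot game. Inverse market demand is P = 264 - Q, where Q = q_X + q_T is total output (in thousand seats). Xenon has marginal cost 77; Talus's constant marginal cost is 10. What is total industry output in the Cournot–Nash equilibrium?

147

Xenon's profit: π_X = (264 - Q)q_X - (77q_X). Setting ∂π_X/∂q_X = 0: 187 - 2q_X - (q_T) = 0.
Talus's first-order condition: 254 - 2q_T - (q_X) = 0.
Best responses: q_X = (187 - q_T)/2, q_T = (254 - q_X)/2.
Substituting one into the other gives q_X = 40 and q_T = 107.
Total output Q = 40 + 107 = 147.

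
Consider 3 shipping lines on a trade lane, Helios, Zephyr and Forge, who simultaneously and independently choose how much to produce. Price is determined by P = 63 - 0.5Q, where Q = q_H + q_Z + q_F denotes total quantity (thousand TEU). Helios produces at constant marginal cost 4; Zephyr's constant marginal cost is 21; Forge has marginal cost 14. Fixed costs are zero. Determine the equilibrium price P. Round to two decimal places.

Helios's profit: π_H = (63 - 0.5Q)q_H - (4q_H). Setting ∂π_H/∂q_H = 0: 59 - q_H - (1/2)(q_Z + q_F) = 0.
Zephyr's profit: π_Z = (63 - 0.5Q)q_Z - (21q_Z). Setting ∂π_Z/∂q_Z = 0: 42 - q_Z - (1/2)(q_H + q_F) = 0.
Forge's profit: π_F = (63 - 0.5Q)q_F - (14q_F). Setting ∂π_F/∂q_F = 0: 49 - q_F - (1/2)(q_H + q_Z) = 0.
Adding the 3 conditions: 150 − Q − Q = 0, i.e. Q = 75.
Back-substituting: q_H = (59 − 75/2)/(1/2) = 43, q_Z = (42 − 75/2)/(1/2) = 9, q_F = (49 − 75/2)/(1/2) = 23.
Total output Q = 75, so price P = 63 - (1/2)·75 = 51/2.

25.50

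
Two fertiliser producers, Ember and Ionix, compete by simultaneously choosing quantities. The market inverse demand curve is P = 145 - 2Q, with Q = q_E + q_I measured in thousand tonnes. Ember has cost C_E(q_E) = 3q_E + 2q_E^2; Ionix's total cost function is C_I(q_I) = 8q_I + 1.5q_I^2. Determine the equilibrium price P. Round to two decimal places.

Ember's profit: π_E = (145 - 2Q)q_E - (3q_E + 2q_E²). Setting ∂π_E/∂q_E = 0: 142 - 8q_E - 2(q_I) = 0.
Ionix's profit: π_I = (145 - 2Q)q_I - (8q_I + (3/2)q_I²). Setting ∂π_I/∂q_I = 0: 137 - 7q_I - 2(q_E) = 0.
Rearranging gives the reaction functions q_E = (142 - 2q_I)/8 and q_I = (137 - 2q_E)/7.
Solving the pair: q_E = 180/13, q_I = 203/13.
Total output Q = 383/13, so price P = 145 - 2·(383/13) = 1119/13.

86.08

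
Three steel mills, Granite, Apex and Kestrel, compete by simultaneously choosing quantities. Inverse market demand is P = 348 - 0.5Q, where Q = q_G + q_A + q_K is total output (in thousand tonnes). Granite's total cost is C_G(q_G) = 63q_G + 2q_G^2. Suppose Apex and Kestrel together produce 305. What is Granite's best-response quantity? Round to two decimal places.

With rivals' combined output fixed at 305, Granite's profit is π_G = (348 - (1/2)·305 - (1/2)q_G)q_G - (63q_G + 2q_G²) = (391/2 - (1/2)q_G)q_G - (63q_G + 2q_G²).
∂π_G/∂q_G = 265/2 - 5q_G = 0, so q_G = 53/2.

26.50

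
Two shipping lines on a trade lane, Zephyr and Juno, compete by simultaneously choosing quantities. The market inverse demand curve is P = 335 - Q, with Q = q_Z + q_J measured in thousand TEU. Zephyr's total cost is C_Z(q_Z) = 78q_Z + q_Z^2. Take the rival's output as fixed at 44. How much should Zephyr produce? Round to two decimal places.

With the rival's output fixed at 44, Zephyr's profit is π_Z = (335 - 44 - q_Z)q_Z - (78q_Z + q_Z²) = (291 - q_Z)q_Z - (78q_Z + q_Z²).
∂π_Z/∂q_Z = 213 - 4q_Z = 0, so q_Z = 213/4.

53.25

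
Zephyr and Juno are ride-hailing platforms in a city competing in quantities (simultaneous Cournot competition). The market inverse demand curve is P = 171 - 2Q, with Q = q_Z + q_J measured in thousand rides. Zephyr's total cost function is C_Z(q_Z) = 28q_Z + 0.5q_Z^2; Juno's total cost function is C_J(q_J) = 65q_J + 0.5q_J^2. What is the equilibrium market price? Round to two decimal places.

Zephyr's profit: π_Z = (171 - 2Q)q_Z - (28q_Z + (1/2)q_Z²). Setting ∂π_Z/∂q_Z = 0: 143 - 5q_Z - 2(q_J) = 0.
Juno's profit: π_J = (171 - 2Q)q_J - (65q_J + (1/2)q_J²). Setting ∂π_J/∂q_J = 0: 106 - 5q_J - 2(q_Z) = 0.
So q_Z = (143 - 2q_J)/5 and q_J = (106 - 2q_Z)/5.
Solving the pair: q_Z = 503/21, q_J = 244/21.
Total output Q = 249/7, so price P = 171 - 2·(249/7) = 699/7.

99.86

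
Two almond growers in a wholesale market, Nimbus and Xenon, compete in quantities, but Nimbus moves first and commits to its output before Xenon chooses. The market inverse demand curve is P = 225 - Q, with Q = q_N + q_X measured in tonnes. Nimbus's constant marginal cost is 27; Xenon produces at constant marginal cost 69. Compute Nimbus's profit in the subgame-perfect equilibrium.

Solve by backward induction. Given q_N, the follower Xenon maximises π_X = (225 - q_N - q_X)q_X - 69q_X.
Setting the follower's marginal profit to zero, 156 - q_N - 2q_X = 0, i.e. q_X = (156 - q_N)/2.
Nimbus substitutes q_X(q_N) into its own profit: π_N = q_N(225 - q_N - (156 - q_N)/2) - 27q_N = (147 - (1/2)q_N)q_N - 27q_N.
Leader FOC: 120 - q_N = 0, so q_N = 120.
Then q_X = (156 - 120)/2 = 18.
Price P = 225 - 138 = 87.
Nimbus's profit: (87 - 27)·120 = 7200.

7200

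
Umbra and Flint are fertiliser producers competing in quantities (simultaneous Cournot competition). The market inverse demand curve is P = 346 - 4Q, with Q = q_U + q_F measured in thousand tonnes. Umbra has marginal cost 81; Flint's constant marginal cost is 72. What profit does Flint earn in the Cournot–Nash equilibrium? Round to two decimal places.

2224.69

Umbra's profit: π_U = (346 - 4Q)q_U - (81q_U). Setting ∂π_U/∂q_U = 0: 265 - 8q_U - 4(q_F) = 0.
Flint's profit: π_F = (346 - 4Q)q_F - (72q_F). Setting ∂π_F/∂q_F = 0: 274 - 8q_F - 4(q_U) = 0.
So q_U = (265 - 4q_F)/8 and q_F = (274 - 4q_U)/8.
Substituting one into the other gives q_U = 64/3 and q_F = 283/12.
Price P = 346 - 4·(539/12) = 499/3.
Flint's profit: (499/3 - 72)·(283/12) = 2224.6944.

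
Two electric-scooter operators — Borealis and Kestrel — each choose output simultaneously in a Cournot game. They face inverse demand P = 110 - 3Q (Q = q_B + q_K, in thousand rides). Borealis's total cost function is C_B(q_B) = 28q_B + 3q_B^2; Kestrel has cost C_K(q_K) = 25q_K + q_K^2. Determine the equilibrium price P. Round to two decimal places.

69.48

Borealis's profit: π_B = (110 - 3Q)q_B - (28q_B + 3q_B²). Setting ∂π_B/∂q_B = 0: 82 - 12q_B - 3(q_K) = 0.
Kestrel's profit: π_K = (110 - 3Q)q_K - (25q_K + q_K²). Setting ∂π_K/∂q_K = 0: 85 - 8q_K - 3(q_B) = 0.
Rearranging gives the reaction functions q_B = (82 - 3q_K)/12 and q_K = (85 - 3q_B)/8.
Substituting one into the other gives q_B = 401/87 and q_K = 258/29.
Total output Q = 1175/87, so price P = 110 - 3·(1175/87) = 69.4828.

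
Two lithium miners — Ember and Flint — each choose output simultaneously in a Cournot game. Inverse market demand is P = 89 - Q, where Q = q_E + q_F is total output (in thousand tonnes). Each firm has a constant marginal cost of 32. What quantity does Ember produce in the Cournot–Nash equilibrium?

Each firm earns π_i = (89 - Q)q_i - 32q_i.
Setting ∂π_i/∂q_i = 0 with rivals' quantities fixed: 57 - 2q_i - q_j = 0.
With identical firms every q_j equals q_i, so q_j = q_i and 57 = 3q_i, giving q_i = 19.

19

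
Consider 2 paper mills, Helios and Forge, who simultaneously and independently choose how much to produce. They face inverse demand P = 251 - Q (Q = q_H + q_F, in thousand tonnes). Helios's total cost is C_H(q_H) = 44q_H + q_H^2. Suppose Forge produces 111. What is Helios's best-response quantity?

With the rival's output fixed at 111, Helios's profit is π_H = (251 - 111 - q_H)q_H - (44q_H + q_H²) = (140 - q_H)q_H - (44q_H + q_H²).
∂π_H/∂q_H = 96 - 4q_H = 0, so q_H = 24.

24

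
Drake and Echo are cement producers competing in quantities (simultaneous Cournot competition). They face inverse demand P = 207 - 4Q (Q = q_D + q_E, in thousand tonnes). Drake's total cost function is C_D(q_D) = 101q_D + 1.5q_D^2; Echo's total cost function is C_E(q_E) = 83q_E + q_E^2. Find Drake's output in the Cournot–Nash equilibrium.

Drake's profit: π_D = (207 - 4Q)q_D - (101q_D + (3/2)q_D²). Setting ∂π_D/∂q_D = 0: 106 - 11q_D - 4(q_E) = 0.
Echo's first-order condition: 124 - 10q_E - 4(q_D) = 0.
So q_D = (106 - 4q_E)/11 and q_E = (124 - 4q_D)/10.
Solving the pair: q_D = 6, q_E = 10.

6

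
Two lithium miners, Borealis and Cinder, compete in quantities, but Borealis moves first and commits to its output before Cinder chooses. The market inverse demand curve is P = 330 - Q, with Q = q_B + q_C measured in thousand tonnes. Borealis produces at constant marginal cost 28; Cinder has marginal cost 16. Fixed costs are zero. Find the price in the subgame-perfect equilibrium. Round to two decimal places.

Solve by backward induction. Given q_B, the follower Cinder maximises π_C = (330 - q_B - q_C)q_C - 16q_C.
Setting the follower's marginal profit to zero, 314 - q_B - 2q_C = 0, i.e. q_C = (314 - q_B)/2.
The leader anticipates this reaction. Substituting into P = 330 - Q gives P = 173 - (1/2)q_B, so π_B = (173 - (1/2)q_B)q_B - 28q_B.
The leader's first-order condition 145 - q_B = 0 yields q_B = 145.
Then q_C = (314 - 145)/2 = 169/2.
Total output Q = 459/2, so price P = 330 - 459/2 = 201/2.

100.50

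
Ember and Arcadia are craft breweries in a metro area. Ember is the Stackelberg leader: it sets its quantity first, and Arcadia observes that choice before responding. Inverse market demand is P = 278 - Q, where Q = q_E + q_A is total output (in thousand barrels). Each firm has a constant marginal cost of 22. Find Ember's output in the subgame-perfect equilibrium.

128

The follower Arcadia best-responds to any q_E: π_A = (278 - Q)q_A - 22q_A.
Setting the follower's marginal profit to zero, 256 - q_E - 2q_A = 0, i.e. q_A = (256 - q_E)/2.
The leader anticipates this reaction. Substituting into P = 278 - Q gives P = 150 - (1/2)q_E, so π_E = (150 - (1/2)q_E)q_E - 22q_E.
Leader FOC: 128 - q_E = 0, so q_E = 128.
Then q_A = (256 - 128)/2 = 64.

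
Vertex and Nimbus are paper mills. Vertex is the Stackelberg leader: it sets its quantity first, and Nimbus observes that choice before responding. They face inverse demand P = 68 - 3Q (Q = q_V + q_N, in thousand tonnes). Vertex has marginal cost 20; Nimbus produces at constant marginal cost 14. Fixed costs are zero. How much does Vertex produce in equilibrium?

Solve by backward induction. Given q_V, the follower Nimbus maximises π_N = (68 - 3q_V - 3q_N)q_N - 14q_N.
∂π_N/∂q_N = 54 - 3q_V - 6q_N = 0 gives the reaction function q_N = (54 - 3q_V)/6.
Vertex substitutes q_N(q_V) into its own profit: π_V = q_V(68 - 3q_V - (54 - 3q_V)/2) - 20q_V = (41 - (3/2)q_V)q_V - 20q_V.
The leader's first-order condition 21 - 3q_V = 0 yields q_V = 7.
Then q_N = (54 - 3·7)/6 = 11/2.

7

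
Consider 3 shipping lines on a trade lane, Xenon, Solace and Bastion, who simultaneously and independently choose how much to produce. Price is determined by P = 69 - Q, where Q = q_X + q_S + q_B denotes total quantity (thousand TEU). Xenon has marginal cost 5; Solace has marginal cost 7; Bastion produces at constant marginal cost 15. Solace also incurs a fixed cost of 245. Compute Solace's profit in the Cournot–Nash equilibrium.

44

Xenon's profit: π_X = (69 - Q)q_X - (5q_X). Setting ∂π_X/∂q_X = 0: 64 - 2q_X - (q_S + q_B) = 0.
Solace's first-order condition: 62 - 2q_S - (q_X + q_B) = 0.
Bastion's profit: π_B = (69 - Q)q_B - (15q_B). Setting ∂π_B/∂q_B = 0: 54 - 2q_B - (q_X + q_S) = 0.
Adding the 3 first-order conditions: 180 − 4Q = 0, so Q = 45.
Back-substituting: q_X = (64 − 45) = 19, q_S = (62 − 45) = 17, q_B = (54 − 45) = 9.
Price P = 69 - 45 = 24.
Solace's profit: (24 - 7)·17 - 245 = 44.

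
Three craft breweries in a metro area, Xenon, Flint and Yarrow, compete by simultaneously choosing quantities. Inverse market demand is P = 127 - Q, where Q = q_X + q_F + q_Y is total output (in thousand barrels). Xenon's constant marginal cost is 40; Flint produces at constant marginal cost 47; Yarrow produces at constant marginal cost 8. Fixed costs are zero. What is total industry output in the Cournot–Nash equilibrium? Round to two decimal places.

71.50

Xenon's profit: π_X = (127 - Q)q_X - (40q_X). Setting ∂π_X/∂q_X = 0: 87 - 2q_X - (q_F + q_Y) = 0.
Flint's first-order condition: 80 - 2q_F - (q_X + q_Y) = 0.
Yarrow's first-order condition: 119 - 2q_Y - (q_X + q_F) = 0.
Adding the 3 first-order conditions: 286 − 4Q = 0, so Q = 143/2.
Back-substituting: q_X = (87 − 143/2) = 31/2, q_F = (80 − 143/2) = 17/2, q_Y = (119 − 143/2) = 95/2.
Total output Q = 31/2 + 17/2 + 95/2 = 143/2.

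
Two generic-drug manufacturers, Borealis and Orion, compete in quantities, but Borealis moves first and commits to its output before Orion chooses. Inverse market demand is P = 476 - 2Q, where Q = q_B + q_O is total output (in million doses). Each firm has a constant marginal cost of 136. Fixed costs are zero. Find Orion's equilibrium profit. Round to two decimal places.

The follower Orion best-responds to any q_B: π_O = (476 - 2Q)q_O - 136q_O.
Setting the follower's marginal profit to zero, 340 - 2q_B - 4q_O = 0, i.e. q_O = (340 - 2q_B)/4.
The leader anticipates this reaction. Substituting into P = 476 - 2Q gives P = 306 - q_B, so π_B = (306 - q_B)q_B - 136q_B.
Leader FOC: 170 - 2q_B = 0, so q_B = 85.
Then q_O = (340 - 2·85)/4 = 85/2.
Price P = 476 - 2·(255/2) = 221.
Orion's profit: (221 - 136)·(85/2) = 3612.5000.

3612.50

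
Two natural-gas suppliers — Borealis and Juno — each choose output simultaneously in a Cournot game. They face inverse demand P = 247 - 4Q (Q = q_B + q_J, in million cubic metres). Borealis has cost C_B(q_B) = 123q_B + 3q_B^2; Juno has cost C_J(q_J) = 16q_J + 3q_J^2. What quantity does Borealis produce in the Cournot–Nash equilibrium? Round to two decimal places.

Borealis's profit: π_B = (247 - 4Q)q_B - (123q_B + 3q_B²). Setting ∂π_B/∂q_B = 0: 124 - 14q_B - 4(q_J) = 0.
Juno's profit: π_J = (247 - 4Q)q_J - (16q_J + 3q_J²). Setting ∂π_J/∂q_J = 0: 231 - 14q_J - 4(q_B) = 0.
Best responses: q_B = (124 - 4q_J)/14, q_J = (231 - 4q_B)/14.
Substituting one into the other gives q_B = 203/45 and q_J = 1369/90.

4.51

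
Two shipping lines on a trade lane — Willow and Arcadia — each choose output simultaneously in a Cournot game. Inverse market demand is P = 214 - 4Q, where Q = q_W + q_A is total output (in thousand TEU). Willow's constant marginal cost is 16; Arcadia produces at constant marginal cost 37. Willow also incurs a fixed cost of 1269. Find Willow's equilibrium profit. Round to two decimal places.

Willow's profit: π_W = (214 - 4Q)q_W - (16q_W). Setting ∂π_W/∂q_W = 0: 198 - 8q_W - 4(q_A) = 0.
Arcadia's first-order condition: 177 - 8q_A - 4(q_W) = 0.
So q_W = (198 - 4q_A)/8 and q_A = (177 - 4q_W)/8.
Solving the pair: q_W = 73/4, q_A = 13.
Price P = 214 - 4·(125/4) = 89.
Willow's profit: (89 - 16)·(73/4) - 1269 = 253/4.

63.25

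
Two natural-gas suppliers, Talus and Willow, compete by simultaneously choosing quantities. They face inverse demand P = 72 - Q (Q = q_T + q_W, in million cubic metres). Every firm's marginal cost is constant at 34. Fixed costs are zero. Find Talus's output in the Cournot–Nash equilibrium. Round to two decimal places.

A representative firm's profit is π_i = q_i(72 - Q) - 34q_i.
Setting ∂π_i/∂q_i = 0 with rivals' quantities fixed: 38 - 2q_i - q_j = 0.
With identical firms every q_j equals q_i, so q_j = q_i and 38 = 3q_i, giving q_i = 38/3.

12.67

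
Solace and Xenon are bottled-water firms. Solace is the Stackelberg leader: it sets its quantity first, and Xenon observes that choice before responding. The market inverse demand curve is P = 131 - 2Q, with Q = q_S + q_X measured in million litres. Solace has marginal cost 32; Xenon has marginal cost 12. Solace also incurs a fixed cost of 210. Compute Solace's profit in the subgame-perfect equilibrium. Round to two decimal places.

The follower Xenon best-responds to any q_S: π_X = (131 - 2Q)q_X - 12q_X.
Follower FOC: 119 - 2q_S - 4q_X = 0, so q_X(q_S) = (119 - 2q_S)/4.
Solace substitutes q_X(q_S) into its own profit: π_S = q_S(131 - 2q_S - (119 - 2q_S)/2) - 32q_S = (143/2 - q_S)q_S - 32q_S.
The leader's first-order condition 79/2 - 2q_S = 0 yields q_S = 79/4.
Then q_X = (119 - 2·(79/4))/4 = 159/8.
Price P = 131 - 2·(317/8) = 207/4.
Solace's profit: (207/4 - 32)·(79/4) - 210 = 180.0625.

180.06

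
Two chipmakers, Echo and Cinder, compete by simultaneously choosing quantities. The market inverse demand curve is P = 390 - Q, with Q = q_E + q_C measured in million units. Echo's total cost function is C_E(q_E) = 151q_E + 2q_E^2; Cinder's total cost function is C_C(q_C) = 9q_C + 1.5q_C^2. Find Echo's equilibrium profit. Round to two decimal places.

Echo's profit: π_E = (390 - Q)q_E - (151q_E + 2q_E²). Setting ∂π_E/∂q_E = 0: 239 - 6q_E - (q_C) = 0.
Cinder's first-order condition: 381 - 5q_C - (q_E) = 0.
So q_E = (239 - q_C)/6 and q_C = (381 - q_E)/5.
Solving the pair: q_E = 814/29, q_C = 70.5862.
Price P = 390 - 98.6552 = 291.3448.
Echo's profit: 291.3448·(814/29) - 151·(814/29) - 2(814/29)² = 2363.6005.

2363.60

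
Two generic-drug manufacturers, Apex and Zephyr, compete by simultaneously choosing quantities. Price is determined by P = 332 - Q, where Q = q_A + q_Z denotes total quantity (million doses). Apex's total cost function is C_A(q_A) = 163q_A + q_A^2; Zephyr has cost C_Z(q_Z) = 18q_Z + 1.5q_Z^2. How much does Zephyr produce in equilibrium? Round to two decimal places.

Apex's profit: π_A = (332 - Q)q_A - (163q_A + q_A²). Setting ∂π_A/∂q_A = 0: 169 - 4q_A - (q_Z) = 0.
Zephyr's first-order condition: 314 - 5q_Z - (q_A) = 0.
Rearranging gives the reaction functions q_A = (169 - q_Z)/4 and q_Z = (314 - q_A)/5.
Substituting one into the other gives q_A = 531/19 and q_Z = 1087/19.

57.21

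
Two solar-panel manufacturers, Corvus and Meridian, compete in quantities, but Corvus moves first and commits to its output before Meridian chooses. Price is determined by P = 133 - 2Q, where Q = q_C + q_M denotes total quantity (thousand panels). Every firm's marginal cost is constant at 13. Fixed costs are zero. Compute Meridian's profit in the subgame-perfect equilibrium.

The follower Meridian best-responds to any q_C: π_M = (133 - 2Q)q_M - 13q_M.
Follower FOC: 120 - 2q_C - 4q_M = 0, so q_M(q_C) = (120 - 2q_C)/4.
Corvus substitutes q_M(q_C) into its own profit: π_C = q_C(133 - 2q_C - (120 - 2q_C)/2) - 13q_C = (73 - q_C)q_C - 13q_C.
Maximising: ∂π_C/∂q_C = 60 - 2q_C = 0, giving q_C = 30.
Then q_M = (120 - 2·30)/4 = 15.
Price P = 133 - 2·45 = 43.
Meridian's profit: (43 - 13)·15 = 450.

450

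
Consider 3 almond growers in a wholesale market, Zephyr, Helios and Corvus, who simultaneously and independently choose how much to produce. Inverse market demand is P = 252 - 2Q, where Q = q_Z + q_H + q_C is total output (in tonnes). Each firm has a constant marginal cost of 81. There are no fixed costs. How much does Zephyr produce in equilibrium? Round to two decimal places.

Each firm earns π_i = (252 - 2Q)q_i - 81q_i.
First-order condition (treating rivals' output as given): 171 - 4q_i - 2·Σ_{j≠i} q_j = 0.
By symmetry each firm produces the same amount; substituting Σ_{j≠i} q_j = 2q_i yields q_i = 171/8.

21.38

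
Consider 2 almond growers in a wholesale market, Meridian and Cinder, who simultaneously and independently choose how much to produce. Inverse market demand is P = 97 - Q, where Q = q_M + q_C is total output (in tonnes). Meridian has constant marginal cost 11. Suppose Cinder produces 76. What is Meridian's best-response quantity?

With the rival's output fixed at 76, Meridian's profit is π_M = (97 - 76 - q_M)q_M - (11q_M) = (21 - q_M)q_M - (11q_M).
∂π_M/∂q_M = 10 - 2q_M = 0, so q_M = 5.

5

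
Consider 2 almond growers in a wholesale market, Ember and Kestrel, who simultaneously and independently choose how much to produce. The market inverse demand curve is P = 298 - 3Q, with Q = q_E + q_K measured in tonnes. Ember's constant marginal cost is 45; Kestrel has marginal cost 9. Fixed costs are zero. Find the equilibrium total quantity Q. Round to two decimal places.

Ember's profit: π_E = (298 - 3Q)q_E - (45q_E). Setting ∂π_E/∂q_E = 0: 253 - 6q_E - 3(q_K) = 0.
Kestrel's first-order condition: 289 - 6q_K - 3(q_E) = 0.
Best responses: q_E = (253 - 3q_K)/6, q_K = (289 - 3q_E)/6.
Solving the pair: q_E = 217/9, q_K = 325/9.
Total output Q = 217/9 + 325/9 = 542/9.

60.22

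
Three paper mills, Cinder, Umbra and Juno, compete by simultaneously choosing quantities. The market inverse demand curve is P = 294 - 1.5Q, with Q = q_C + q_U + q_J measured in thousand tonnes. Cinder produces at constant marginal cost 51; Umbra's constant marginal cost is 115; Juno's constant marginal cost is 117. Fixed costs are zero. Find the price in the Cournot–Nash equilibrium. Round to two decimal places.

144.25

Cinder's profit: π_C = (294 - 1.5Q)q_C - (51q_C). Setting ∂π_C/∂q_C = 0: 243 - 3q_C - (3/2)(q_U + q_J) = 0.
Umbra's profit: π_U = (294 - 1.5Q)q_U - (115q_U). Setting ∂π_U/∂q_U = 0: 179 - 3q_U - (3/2)(q_C + q_J) = 0.
Juno's profit: π_J = (294 - 1.5Q)q_J - (117q_J). Setting ∂π_J/∂q_J = 0: 177 - 3q_J - (3/2)(q_C + q_U) = 0.
Adding the 3 conditions: 599 − 3Q − 3Q = 0, i.e. Q = 599/6.
Back-substituting: q_C = (243 − 599/4)/(3/2) = 373/6, q_U = (179 − 599/4)/(3/2) = 39/2, q_J = (177 − 599/4)/(3/2) = 109/6.
Total output Q = 599/6, so price P = 294 - (3/2)·(599/6) = 577/4.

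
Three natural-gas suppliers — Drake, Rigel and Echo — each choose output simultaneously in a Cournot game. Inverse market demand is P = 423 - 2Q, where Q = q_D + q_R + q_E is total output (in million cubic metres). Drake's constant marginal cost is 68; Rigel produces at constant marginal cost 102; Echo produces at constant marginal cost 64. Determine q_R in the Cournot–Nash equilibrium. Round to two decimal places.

Drake's profit: π_D = (423 - 2Q)q_D - (68q_D). Setting ∂π_D/∂q_D = 0: 355 - 4q_D - 2(q_R + q_E) = 0.
Rigel's first-order condition: 321 - 4q_R - 2(q_D + q_E) = 0.
Echo's profit: π_E = (423 - 2Q)q_E - (64q_E). Setting ∂π_E/∂q_E = 0: 359 - 4q_E - 2(q_D + q_R) = 0.
Adding the 3 conditions: 1035 − 4Q − 4Q = 0, i.e. Q = 1035/8.
Back-substituting: q_D = (355 − 1035/4)/2 = 385/8, q_R = (321 − 1035/4)/2 = 249/8, q_E = (359 − 1035/4)/2 = 401/8.

31.13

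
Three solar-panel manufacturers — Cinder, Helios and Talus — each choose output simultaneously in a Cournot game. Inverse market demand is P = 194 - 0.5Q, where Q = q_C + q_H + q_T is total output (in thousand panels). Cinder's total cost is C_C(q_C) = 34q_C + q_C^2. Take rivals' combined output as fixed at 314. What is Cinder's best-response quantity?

1

With rivals' combined output fixed at 314, Cinder's profit is π_C = (194 - (1/2)·314 - (1/2)q_C)q_C - (34q_C + q_C²) = (37 - (1/2)q_C)q_C - (34q_C + q_C²).
∂π_C/∂q_C = 3 - 3q_C = 0, so q_C = 1.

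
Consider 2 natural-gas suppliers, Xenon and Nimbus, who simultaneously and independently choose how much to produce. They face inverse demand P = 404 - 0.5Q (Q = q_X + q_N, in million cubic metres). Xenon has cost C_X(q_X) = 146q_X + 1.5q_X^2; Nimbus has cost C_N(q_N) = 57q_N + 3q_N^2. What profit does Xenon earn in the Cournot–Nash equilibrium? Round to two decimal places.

Xenon's profit: π_X = (404 - 0.5Q)q_X - (146q_X + (3/2)q_X²). Setting ∂π_X/∂q_X = 0: 258 - 4q_X - (1/2)(q_N) = 0.
Nimbus's first-order condition: 347 - 7q_N - (1/2)(q_X) = 0.
Best responses: q_X = (258 - (1/2)q_N)/4, q_N = (347 - (1/2)q_X)/7.
Substituting one into the other gives q_X = 58.8288 and q_N = 45.3694.
Price P = 404 - (1/2)·104.1982 = 351.9009.
Xenon's profit: 351.9009·58.8288 - 146·58.8288 - (3/2)·58.8288² = 6921.6622.

6921.66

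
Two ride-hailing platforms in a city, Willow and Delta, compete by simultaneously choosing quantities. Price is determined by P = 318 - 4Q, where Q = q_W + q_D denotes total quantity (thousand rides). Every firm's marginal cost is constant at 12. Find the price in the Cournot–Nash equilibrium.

114

Each firm earns π_i = (318 - 4Q)q_i - 12q_i.
Setting ∂π_i/∂q_i = 0 with rivals' quantities fixed: 306 - 8q_i - 4q_j = 0.
With identical firms every q_j equals q_i, so q_j = q_i and 306 = 12q_i, giving q_i = 51/2.
Total output Q = 51, so price P = 318 - 4·51 = 114.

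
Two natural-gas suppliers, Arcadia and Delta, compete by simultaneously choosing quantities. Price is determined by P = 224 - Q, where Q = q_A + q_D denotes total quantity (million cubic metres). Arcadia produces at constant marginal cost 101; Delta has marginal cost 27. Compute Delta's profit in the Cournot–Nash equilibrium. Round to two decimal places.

Arcadia's profit: π_A = (224 - Q)q_A - (101q_A). Setting ∂π_A/∂q_A = 0: 123 - 2q_A - (q_D) = 0.
Delta's first-order condition: 197 - 2q_D - (q_A) = 0.
Best responses: q_A = (123 - q_D)/2, q_D = (197 - q_A)/2.
Solving the pair: q_A = 49/3, q_D = 271/3.
Price P = 224 - 320/3 = 352/3.
Delta's profit: (352/3 - 27)·(271/3) = 8160.1111.

8160.11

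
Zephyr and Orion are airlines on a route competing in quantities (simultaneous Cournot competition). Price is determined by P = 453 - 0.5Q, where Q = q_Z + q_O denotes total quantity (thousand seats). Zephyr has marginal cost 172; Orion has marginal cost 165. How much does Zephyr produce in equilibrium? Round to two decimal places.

Zephyr's profit: π_Z = (453 - 0.5Q)q_Z - (172q_Z). Setting ∂π_Z/∂q_Z = 0: 281 - q_Z - (1/2)(q_O) = 0.
Orion's profit: π_O = (453 - 0.5Q)q_O - (165q_O). Setting ∂π_O/∂q_O = 0: 288 - q_O - (1/2)(q_Z) = 0.
So q_Z = (281 - (1/2)q_O) and q_O = (288 - (1/2)q_Z).
Solving the pair: q_Z = 548/3, q_O = 590/3.

182.67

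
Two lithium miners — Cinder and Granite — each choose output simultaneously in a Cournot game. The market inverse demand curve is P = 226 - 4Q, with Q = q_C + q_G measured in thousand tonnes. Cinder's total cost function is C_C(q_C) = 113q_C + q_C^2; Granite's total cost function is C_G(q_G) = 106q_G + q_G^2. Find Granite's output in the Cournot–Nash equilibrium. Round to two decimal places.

Cinder's profit: π_C = (226 - 4Q)q_C - (113q_C + q_C²). Setting ∂π_C/∂q_C = 0: 113 - 10q_C - 4(q_G) = 0.
Granite's profit: π_G = (226 - 4Q)q_G - (106q_G + q_G²). Setting ∂π_G/∂q_G = 0: 120 - 10q_G - 4(q_C) = 0.
Rearranging gives the reaction functions q_C = (113 - 4q_G)/10 and q_G = (120 - 4q_C)/10.
Substituting one into the other gives q_C = 325/42 and q_G = 187/21.

8.90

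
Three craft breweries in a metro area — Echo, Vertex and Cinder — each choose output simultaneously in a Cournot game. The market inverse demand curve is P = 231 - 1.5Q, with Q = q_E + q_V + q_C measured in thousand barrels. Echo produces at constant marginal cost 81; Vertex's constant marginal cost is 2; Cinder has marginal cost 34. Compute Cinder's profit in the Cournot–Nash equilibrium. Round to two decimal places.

Echo's profit: π_E = (231 - 1.5Q)q_E - (81q_E). Setting ∂π_E/∂q_E = 0: 150 - 3q_E - (3/2)(q_V + q_C) = 0.
Vertex's profit: π_V = (231 - 1.5Q)q_V - (2q_V). Setting ∂π_V/∂q_V = 0: 229 - 3q_V - (3/2)(q_E + q_C) = 0.
Cinder's profit: π_C = (231 - 1.5Q)q_C - (34q_C). Setting ∂π_C/∂q_C = 0: 197 - 3q_C - (3/2)(q_E + q_V) = 0.
Adding the 3 first-order conditions: 576 − 6Q = 0, so Q = 96.
Back-substituting: q_E = (150 − 144)/(3/2) = 4, q_V = (229 − 144)/(3/2) = 170/3, q_C = (197 − 144)/(3/2) = 106/3.
Price P = 231 - (3/2)·96 = 87.
Cinder's profit: (87 - 34)·(106/3) = 1872.6667.

1872.67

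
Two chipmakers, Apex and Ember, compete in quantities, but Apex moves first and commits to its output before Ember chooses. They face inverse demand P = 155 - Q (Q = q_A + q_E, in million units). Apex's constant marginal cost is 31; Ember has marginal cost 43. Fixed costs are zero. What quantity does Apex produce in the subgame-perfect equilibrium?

68

The follower Ember best-responds to any q_A: π_E = (155 - Q)q_E - 43q_E.
Follower FOC: 112 - q_A - 2q_E = 0, so q_E(q_A) = (112 - q_A)/2.
The leader anticipates this reaction. Substituting into P = 155 - Q gives P = 99 - (1/2)q_A, so π_A = (99 - (1/2)q_A)q_A - 31q_A.
The leader's first-order condition 68 - q_A = 0 yields q_A = 68.
Then q_E = (112 - 68)/2 = 22.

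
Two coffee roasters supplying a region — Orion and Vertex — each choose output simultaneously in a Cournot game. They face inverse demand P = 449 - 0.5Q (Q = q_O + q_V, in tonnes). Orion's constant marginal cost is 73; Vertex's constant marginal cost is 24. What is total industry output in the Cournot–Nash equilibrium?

Orion's profit: π_O = (449 - 0.5Q)q_O - (73q_O). Setting ∂π_O/∂q_O = 0: 376 - q_O - (1/2)(q_V) = 0.
Vertex's first-order condition: 425 - q_V - (1/2)(q_O) = 0.
Best responses: q_O = (376 - (1/2)q_V), q_V = (425 - (1/2)q_O).
Solving the pair: q_O = 218, q_V = 316.
Total output Q = 218 + 316 = 534.

534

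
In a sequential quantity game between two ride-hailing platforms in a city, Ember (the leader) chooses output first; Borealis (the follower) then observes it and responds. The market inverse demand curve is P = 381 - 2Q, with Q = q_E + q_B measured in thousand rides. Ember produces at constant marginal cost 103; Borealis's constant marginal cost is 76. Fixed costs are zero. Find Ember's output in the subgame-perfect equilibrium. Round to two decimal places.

62.75

The follower Borealis best-responds to any q_E: π_B = (381 - 2Q)q_B - 76q_B.
Setting the follower's marginal profit to zero, 305 - 2q_E - 4q_B = 0, i.e. q_B = (305 - 2q_E)/4.
The leader anticipates this reaction. Substituting into P = 381 - 2Q gives P = 457/2 - q_E, so π_E = (457/2 - q_E)q_E - 103q_E.
Maximising: ∂π_E/∂q_E = 251/2 - 2q_E = 0, giving q_E = 251/4.
Then q_B = (305 - 2·(251/4))/4 = 359/8.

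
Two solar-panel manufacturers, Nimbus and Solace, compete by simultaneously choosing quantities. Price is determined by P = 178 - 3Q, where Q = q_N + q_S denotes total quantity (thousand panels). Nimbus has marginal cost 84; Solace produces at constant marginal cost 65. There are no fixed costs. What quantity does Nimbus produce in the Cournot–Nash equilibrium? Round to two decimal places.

8.33

Nimbus's profit: π_N = (178 - 3Q)q_N - (84q_N). Setting ∂π_N/∂q_N = 0: 94 - 6q_N - 3(q_S) = 0.
Solace's profit: π_S = (178 - 3Q)q_S - (65q_S). Setting ∂π_S/∂q_S = 0: 113 - 6q_S - 3(q_N) = 0.
So q_N = (94 - 3q_S)/6 and q_S = (113 - 3q_N)/6.
Substituting one into the other gives q_N = 25/3 and q_S = 44/3.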